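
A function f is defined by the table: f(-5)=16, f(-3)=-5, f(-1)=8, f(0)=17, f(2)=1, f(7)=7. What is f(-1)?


Reading from the table at x = -1

8


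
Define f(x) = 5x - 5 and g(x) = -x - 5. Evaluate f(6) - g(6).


f(6) = 25
g(6) = -11
Difference = 36

36


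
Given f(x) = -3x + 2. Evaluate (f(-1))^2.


f(-1) = 5
(5)^2 = 25

25


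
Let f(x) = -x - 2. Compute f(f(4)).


f(4) = -6
f(-6) = 4

4


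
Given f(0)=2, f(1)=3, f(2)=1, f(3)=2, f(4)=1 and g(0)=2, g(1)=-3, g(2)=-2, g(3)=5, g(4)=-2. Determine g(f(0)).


f(0) = 2
g(2) = -2

-2


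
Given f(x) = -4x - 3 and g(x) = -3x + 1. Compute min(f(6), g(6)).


f(6) = -27
g(6) = -17
min = -27

-27


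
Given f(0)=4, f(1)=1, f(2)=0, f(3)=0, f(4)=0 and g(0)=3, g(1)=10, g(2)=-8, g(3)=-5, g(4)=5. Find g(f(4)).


f(4) = 0
g(0) = 3

3


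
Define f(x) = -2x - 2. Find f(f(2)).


10


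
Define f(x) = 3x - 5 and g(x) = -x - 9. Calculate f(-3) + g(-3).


f(-3) = -14
g(-3) = -6
Sum = -20

-20


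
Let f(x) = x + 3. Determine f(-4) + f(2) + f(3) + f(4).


f(-4) = -1
f(2) = 5
f(3) = 6
f(4) = 7
Sum = 17

17


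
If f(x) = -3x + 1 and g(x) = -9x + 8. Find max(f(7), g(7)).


f(7) = -20
g(7) = -55
max = -20

-20


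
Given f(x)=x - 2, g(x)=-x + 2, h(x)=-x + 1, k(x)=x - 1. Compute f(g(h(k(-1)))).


-3


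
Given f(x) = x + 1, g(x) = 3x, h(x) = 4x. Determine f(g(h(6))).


h(6) = 24
g(24) = 72
f(72) = 73

73


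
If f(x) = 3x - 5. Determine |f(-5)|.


20


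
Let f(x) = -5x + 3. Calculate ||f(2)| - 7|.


f(2) = -7
|-7| = 7
|7 - 7| = 0

0


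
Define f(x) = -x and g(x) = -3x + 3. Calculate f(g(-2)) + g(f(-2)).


f(g(-2)) = -9
g(f(-2)) = -3
Sum = -12

-12


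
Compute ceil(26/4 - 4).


26/4 = 6.5
6.5 - 4 = 2.5
ceil(2.5) = 3

3


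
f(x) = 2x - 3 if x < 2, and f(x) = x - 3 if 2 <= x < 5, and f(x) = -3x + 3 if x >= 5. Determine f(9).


9 satisfies x >= 5
f(9) = -24

-24


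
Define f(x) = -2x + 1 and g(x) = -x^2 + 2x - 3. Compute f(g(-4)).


g(-4) = -27
f(-27) = 55

55


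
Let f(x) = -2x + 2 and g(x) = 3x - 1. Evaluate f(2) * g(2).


-10


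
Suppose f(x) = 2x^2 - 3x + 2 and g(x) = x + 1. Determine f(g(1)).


g(1) = 2
f(2) = 2*(2)^2 - 3*(2) + 2 = 4

4


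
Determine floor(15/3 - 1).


15/3 = 5
5 - 1 = 4
floor(4) = 4

4


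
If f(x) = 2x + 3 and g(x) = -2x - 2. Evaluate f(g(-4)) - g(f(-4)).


f(g(-4)) = 15
g(f(-4)) = 8
Difference = 7

7


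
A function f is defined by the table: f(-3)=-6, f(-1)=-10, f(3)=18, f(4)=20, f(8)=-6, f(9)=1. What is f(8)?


Reading from the table at x = 8

-6


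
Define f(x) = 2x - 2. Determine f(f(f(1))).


f(1) = 0
f(0) = -2
f(-2) = -6

-6


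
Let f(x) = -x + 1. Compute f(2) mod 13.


f(2) = -1
-1 mod 13 = 12

12


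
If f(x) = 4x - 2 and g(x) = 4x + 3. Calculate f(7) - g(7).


-5


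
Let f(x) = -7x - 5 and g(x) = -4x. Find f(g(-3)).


g(-3) = 12
f(12) = -89

-89


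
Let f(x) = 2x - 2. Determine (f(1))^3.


0


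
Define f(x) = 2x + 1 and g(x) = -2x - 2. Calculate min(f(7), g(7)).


f(7) = 15
g(7) = -16
min = -16

-16


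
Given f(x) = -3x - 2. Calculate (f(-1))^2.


f(-1) = 1
(1)^2 = 1

1


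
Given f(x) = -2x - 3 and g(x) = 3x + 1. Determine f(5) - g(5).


f(5) = -13
g(5) = 16
Difference = -29

-29


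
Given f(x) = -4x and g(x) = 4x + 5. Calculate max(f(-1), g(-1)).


4


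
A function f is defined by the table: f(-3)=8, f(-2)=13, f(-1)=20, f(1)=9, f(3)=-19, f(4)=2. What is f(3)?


Reading from the table at x = 3

-19


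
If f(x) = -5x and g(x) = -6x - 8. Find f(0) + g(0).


-8


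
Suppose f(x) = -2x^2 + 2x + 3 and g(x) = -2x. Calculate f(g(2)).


g(2) = -4
f(-4) = (-2)*(-4)^2 + 2*(-4) + 3 = -37

-37


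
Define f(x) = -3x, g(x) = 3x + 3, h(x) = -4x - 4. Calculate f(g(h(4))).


h(4) = -20
g(-20) = -57
f(-57) = 171

171


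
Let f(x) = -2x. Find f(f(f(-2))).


16


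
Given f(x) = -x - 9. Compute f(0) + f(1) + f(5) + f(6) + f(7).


f(0) = -9
f(1) = -10
f(5) = -14
f(6) = -15
f(7) = -16
Sum = -64

-64


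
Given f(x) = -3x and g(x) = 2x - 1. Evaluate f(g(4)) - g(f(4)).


f(g(4)) = -21
g(f(4)) = -25
Difference = 4

4


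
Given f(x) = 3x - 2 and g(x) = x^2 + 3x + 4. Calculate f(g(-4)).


g(-4) = 8
f(8) = 22

22


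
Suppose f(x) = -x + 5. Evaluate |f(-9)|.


f(-9) = 14
|14| = 14

14


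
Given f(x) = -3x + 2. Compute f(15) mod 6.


5


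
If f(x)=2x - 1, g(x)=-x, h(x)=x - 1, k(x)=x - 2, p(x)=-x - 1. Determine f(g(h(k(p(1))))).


p(1) = -2
k(-2) = -4
h(-4) = -5
g(-5) = 5
f(5) = 9

9


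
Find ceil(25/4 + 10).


25/4 = 6.25
6.25 + 10 = 16.25
ceil(16.25) = 17

17


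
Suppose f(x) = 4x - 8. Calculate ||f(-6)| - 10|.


22


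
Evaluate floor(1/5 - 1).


1/5 = 0.2
0.2 - 1 = -0.8
floor(-0.8) = -1

-1


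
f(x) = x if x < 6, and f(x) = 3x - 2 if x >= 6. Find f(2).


2 satisfies x < 6
f(2) = 2

2


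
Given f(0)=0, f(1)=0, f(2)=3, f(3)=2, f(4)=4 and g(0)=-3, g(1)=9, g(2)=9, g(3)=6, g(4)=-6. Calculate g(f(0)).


f(0) = 0
g(0) = -3

-3


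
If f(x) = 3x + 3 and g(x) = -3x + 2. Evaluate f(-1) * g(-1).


f(-1) = 0
g(-1) = 5
Product = 0

0


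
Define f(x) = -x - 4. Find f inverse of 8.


-12


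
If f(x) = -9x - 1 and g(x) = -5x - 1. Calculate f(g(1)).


g(1) = -6
f(-6) = 53

53


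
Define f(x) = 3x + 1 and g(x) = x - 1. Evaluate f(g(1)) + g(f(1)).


f(g(1)) = 1
g(f(1)) = 3
Sum = 4

4


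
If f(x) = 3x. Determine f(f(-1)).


-9


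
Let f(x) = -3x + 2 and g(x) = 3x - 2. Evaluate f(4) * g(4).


f(4) = -10
g(4) = 10
Product = -100

-100


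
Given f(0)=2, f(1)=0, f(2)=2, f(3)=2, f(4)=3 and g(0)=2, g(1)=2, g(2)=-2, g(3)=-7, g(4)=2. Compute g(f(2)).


f(2) = 2
g(2) = -2

-2


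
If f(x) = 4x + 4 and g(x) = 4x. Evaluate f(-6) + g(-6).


f(-6) = -20
g(-6) = -24
Sum = -44

-44


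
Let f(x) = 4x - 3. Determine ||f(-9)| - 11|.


f(-9) = -39
|-39| = 39
|39 - 11| = 28

28


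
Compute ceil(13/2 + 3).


13/2 = 6.5
6.5 + 3 = 9.5
ceil(9.5) = 10

10


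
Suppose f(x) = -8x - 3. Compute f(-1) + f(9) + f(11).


f(-1) = 5
f(9) = -75
f(11) = -91
Sum = -161

-161


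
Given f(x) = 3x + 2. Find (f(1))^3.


f(1) = 5
(5)^3 = 125

125


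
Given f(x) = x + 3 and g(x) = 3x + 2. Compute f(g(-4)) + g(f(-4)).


f(g(-4)) = -7
g(f(-4)) = -1
Sum = -8

-8


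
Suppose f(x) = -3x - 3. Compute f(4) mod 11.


7


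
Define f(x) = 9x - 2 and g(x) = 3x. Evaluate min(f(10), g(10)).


f(10) = 88
g(10) = 30
min = 30

30


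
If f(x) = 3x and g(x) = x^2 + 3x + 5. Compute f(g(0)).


g(0) = 5
f(5) = 15

15


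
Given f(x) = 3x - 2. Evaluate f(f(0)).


f(0) = -2
f(-2) = -8

-8


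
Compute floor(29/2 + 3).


29/2 = 14.5
14.5 + 3 = 17.5
floor(17.5) = 17

17


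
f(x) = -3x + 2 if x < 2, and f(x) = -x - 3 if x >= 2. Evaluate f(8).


8 satisfies x >= 2
f(8) = -11

-11


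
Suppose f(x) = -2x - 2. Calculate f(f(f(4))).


f(4) = -10
f(-10) = 18
f(18) = -38

-38


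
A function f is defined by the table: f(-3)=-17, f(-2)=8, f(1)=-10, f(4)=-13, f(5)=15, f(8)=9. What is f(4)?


Reading from the table at x = 4

-13


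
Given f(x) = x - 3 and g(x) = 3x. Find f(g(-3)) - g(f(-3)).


f(g(-3)) = -12
g(f(-3)) = -18
Difference = 6

6


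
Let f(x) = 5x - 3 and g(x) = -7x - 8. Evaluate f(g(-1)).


g(-1) = -1
f(-1) = -8

-8


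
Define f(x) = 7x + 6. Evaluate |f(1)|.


f(1) = 13
|13| = 13

13


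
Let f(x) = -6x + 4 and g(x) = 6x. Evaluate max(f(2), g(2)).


12


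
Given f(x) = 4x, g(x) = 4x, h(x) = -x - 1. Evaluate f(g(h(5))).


h(5) = -6
g(-6) = -24
f(-24) = -96

-96


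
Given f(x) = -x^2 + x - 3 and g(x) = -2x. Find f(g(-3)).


g(-3) = 6
f(6) = (-1)*(6)^2 + 1*(6) - 3 = -33

-33


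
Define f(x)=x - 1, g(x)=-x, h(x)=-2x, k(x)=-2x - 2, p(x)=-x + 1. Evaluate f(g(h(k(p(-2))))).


p(-2) = 3
k(3) = -8
h(-8) = 16
g(16) = -16
f(-16) = -17

-17


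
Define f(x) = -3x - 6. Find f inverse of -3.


Solve -3x - 6 = -3
x = (-3 + 6) / (-3) = -1

-1


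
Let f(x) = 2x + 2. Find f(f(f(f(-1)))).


f(-1) = 0
f(0) = 2
f(2) = 6
f(6) = 14

14


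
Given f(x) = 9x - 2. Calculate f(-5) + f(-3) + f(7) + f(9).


f(-5) = -47
f(-3) = -29
f(7) = 61
f(9) = 79
Sum = 64

64


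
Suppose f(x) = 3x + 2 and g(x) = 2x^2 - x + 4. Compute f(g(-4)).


g(-4) = 40
f(40) = 122

122


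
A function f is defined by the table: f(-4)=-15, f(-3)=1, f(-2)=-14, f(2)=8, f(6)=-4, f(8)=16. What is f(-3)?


Reading from the table at x = -3

1


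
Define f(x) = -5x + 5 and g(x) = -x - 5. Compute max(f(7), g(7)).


f(7) = -30
g(7) = -12
max = -12

-12


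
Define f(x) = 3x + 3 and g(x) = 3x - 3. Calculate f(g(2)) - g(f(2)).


f(g(2)) = 12
g(f(2)) = 24
Difference = -12

-12


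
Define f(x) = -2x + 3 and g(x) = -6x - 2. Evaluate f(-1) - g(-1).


f(-1) = 5
g(-1) = 4
Difference = 1

1


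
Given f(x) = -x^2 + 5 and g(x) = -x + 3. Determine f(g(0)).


g(0) = 3
f(3) = (-1)*(3)^2 + 5 = -4

-4


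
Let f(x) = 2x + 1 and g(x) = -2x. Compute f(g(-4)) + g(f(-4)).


f(g(-4)) = 17
g(f(-4)) = 14
Sum = 31

31


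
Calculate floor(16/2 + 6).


16/2 = 8
8 + 6 = 14
floor(14) = 14

14


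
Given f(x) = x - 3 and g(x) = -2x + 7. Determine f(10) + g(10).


-6


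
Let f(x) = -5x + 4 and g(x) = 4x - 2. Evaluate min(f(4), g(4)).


f(4) = -16
g(4) = 14
min = -16

-16


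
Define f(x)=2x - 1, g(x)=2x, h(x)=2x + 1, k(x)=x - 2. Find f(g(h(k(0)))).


k(0) = -2
h(-2) = -3
g(-3) = -6
f(-6) = -13

-13


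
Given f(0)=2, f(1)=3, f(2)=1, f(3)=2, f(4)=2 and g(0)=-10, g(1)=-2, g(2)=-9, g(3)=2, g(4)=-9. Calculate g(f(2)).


f(2) = 1
g(1) = -2

-2


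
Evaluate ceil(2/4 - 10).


-9


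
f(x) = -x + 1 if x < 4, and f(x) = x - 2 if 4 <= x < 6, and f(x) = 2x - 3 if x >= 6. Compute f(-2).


-2 satisfies x < 4
f(-2) = 3

3


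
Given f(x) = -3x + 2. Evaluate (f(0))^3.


f(0) = 2
(2)^3 = 8

8


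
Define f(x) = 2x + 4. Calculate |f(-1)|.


f(-1) = 2
|2| = 2

2


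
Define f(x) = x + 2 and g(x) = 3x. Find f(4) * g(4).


f(4) = 6
g(4) = 12
Product = 72

72


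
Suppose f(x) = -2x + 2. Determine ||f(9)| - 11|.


f(9) = -16
|-16| = 16
|16 - 11| = 5

5


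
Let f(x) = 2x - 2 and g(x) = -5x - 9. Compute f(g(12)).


-140


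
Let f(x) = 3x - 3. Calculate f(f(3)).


f(3) = 6
f(6) = 15

15


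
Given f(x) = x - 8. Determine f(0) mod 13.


f(0) = -8
-8 mod 13 = 5

5


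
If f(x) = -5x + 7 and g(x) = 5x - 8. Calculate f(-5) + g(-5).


-1


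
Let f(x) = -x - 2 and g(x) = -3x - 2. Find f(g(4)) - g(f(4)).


-4


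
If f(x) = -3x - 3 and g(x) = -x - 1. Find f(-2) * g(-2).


f(-2) = 3
g(-2) = 1
Product = 3

3


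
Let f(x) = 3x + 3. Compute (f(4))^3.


f(4) = 15
(15)^3 = 3375

3375


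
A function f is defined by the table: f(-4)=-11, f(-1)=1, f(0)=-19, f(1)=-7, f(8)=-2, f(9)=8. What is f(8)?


Reading from the table at x = 8

-2


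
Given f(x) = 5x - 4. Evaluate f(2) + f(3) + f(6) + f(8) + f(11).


f(2) = 6
f(3) = 11
f(6) = 26
f(8) = 36
f(11) = 51
Sum = 130

130


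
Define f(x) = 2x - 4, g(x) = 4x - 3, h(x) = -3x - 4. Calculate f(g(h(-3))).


h(-3) = 5
g(5) = 17
f(17) = 30

30


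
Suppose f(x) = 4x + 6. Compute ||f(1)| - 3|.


f(1) = 10
|10| = 10
|10 - 3| = 7

7


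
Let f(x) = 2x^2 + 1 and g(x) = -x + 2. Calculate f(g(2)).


g(2) = 0
f(0) = 2*(0)^2 + 1 = 1

1


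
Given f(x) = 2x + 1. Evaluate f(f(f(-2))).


f(-2) = -3
f(-3) = -5
f(-5) = -9

-9


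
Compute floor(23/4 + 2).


23/4 = 5.75
5.75 + 2 = 7.75
floor(7.75) = 7

7


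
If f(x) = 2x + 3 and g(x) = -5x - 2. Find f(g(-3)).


g(-3) = 13
f(13) = 29

29


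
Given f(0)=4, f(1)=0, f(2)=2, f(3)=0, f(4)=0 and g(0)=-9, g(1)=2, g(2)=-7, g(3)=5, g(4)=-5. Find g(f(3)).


f(3) = 0
g(0) = -9

-9


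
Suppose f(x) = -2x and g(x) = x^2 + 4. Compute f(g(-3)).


g(-3) = 13
f(13) = -26

-26


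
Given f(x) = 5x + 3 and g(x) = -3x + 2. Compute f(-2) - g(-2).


f(-2) = -7
g(-2) = 8
Difference = -15

-15


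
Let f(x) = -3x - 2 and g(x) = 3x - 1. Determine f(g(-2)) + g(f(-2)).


f(g(-2)) = 19
g(f(-2)) = 11
Sum = 30

30


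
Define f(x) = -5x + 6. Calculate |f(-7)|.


f(-7) = 41
|41| = 41

41


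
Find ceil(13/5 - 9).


13/5 = 2.6
2.6 - 9 = -6.4
ceil(-6.4) = -6

-6


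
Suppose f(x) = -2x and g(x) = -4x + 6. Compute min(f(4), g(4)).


f(4) = -8
g(4) = -10
min = -10

-10


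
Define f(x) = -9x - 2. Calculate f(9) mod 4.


f(9) = -83
-83 mod 4 = 1

1


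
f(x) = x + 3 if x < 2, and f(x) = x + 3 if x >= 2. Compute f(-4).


-4 satisfies x < 2
f(-4) = -1

-1


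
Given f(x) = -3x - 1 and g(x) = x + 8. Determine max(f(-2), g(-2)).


f(-2) = 5
g(-2) = 6
max = 6

6


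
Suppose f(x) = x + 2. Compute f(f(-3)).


f(-3) = -1
f(-1) = 1

1


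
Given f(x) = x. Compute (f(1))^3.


f(1) = 1
(1)^3 = 1

1


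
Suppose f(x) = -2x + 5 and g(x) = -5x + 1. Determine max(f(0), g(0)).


f(0) = 5
g(0) = 1
max = 5

5


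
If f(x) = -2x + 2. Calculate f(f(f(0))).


f(0) = 2
f(2) = -2
f(-2) = 6

6


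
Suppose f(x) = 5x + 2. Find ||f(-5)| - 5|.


f(-5) = -23
|-23| = 23
|23 - 5| = 18

18


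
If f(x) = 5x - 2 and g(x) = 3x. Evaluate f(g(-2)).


g(-2) = -6
f(-6) = -32

-32


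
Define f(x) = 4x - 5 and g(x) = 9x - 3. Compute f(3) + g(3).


31


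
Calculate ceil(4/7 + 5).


4/7 = 0.5714
0.5714 + 5 = 5.5714
ceil(5.5714) = 6

6


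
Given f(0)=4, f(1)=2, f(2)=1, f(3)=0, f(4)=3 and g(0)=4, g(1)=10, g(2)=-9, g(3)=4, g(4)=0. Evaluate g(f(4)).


f(4) = 3
g(3) = 4

4


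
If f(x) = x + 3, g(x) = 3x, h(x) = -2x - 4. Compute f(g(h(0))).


h(0) = -4
g(-4) = -12
f(-12) = -9

-9


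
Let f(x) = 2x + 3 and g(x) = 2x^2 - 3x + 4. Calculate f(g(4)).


g(4) = 24
f(24) = 51

51


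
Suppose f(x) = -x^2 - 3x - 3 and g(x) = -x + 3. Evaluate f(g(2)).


g(2) = 1
f(1) = (-1)*(1)^2 - 3*(1) - 3 = -7

-7


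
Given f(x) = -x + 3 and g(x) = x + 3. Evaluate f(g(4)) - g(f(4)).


f(g(4)) = -4
g(f(4)) = 2
Difference = -6

-6


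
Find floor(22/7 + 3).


22/7 = 3.1429
3.1429 + 3 = 6.1429
floor(6.1429) = 6

6


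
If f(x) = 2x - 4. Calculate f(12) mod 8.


f(12) = 20
20 mod 8 = 4

4


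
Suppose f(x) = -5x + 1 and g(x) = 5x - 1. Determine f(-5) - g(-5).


f(-5) = 26
g(-5) = -26
Difference = 52

52


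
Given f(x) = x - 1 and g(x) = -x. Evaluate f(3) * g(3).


-6


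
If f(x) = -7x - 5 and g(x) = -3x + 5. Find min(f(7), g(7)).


f(7) = -54
g(7) = -16
min = -54

-54


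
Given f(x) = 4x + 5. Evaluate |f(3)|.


f(3) = 17
|17| = 17

17


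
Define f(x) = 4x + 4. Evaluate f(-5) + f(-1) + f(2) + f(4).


16


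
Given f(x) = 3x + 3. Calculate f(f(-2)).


f(-2) = -3
f(-3) = -6

-6


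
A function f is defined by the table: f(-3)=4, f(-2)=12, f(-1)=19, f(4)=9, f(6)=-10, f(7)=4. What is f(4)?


Reading from the table at x = 4

9


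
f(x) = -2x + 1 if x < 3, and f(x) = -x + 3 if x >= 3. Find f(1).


1 satisfies x < 3
f(1) = -1

-1


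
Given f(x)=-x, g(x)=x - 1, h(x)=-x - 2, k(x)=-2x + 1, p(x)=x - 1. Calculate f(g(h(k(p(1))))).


p(1) = 0
k(0) = 1
h(1) = -3
g(-3) = -4
f(-4) = 4

4


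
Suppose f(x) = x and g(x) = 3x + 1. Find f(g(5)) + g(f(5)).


f(g(5)) = 16
g(f(5)) = 16
Sum = 32

32


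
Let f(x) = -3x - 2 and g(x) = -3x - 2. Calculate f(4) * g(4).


f(4) = -14
g(4) = -14
Product = 196

196


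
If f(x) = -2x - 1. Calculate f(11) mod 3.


f(11) = -23
-23 mod 3 = 1

1


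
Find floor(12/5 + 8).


10


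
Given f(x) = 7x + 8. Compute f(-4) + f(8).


44


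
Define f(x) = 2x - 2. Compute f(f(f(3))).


f(3) = 4
f(4) = 6
f(6) = 10

10


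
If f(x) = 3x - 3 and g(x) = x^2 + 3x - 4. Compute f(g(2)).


g(2) = 6
f(6) = 15

15


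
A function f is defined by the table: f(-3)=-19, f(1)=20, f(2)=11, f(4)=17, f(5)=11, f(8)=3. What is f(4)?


Reading from the table at x = 4

17


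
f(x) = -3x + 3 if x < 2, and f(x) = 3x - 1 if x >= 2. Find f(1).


0


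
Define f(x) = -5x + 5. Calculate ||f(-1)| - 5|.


f(-1) = 10
|10| = 10
|10 - 5| = 5

5


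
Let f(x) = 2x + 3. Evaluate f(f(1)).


f(1) = 5
f(5) = 13

13


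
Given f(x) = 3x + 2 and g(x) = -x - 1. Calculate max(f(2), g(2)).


f(2) = 8
g(2) = -3
max = 8

8


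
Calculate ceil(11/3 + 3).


11/3 = 3.6667
3.6667 + 3 = 6.6667
ceil(6.6667) = 7

7


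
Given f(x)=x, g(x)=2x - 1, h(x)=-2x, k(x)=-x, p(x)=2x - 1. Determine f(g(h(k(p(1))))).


3


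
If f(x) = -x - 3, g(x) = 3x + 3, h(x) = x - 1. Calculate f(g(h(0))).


h(0) = -1
g(-1) = 0
f(0) = -3

-3


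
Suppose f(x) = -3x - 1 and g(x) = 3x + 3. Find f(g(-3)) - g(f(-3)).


f(g(-3)) = 17
g(f(-3)) = 27
Difference = -10

-10


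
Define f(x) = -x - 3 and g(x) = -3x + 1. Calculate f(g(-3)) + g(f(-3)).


-12


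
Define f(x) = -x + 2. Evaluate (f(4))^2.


f(4) = -2
(-2)^2 = 4

4


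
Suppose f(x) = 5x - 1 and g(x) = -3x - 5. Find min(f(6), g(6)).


f(6) = 29
g(6) = -23
min = -23

-23


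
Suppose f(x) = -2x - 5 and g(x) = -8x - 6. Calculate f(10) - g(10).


f(10) = -25
g(10) = -86
Difference = 61

61


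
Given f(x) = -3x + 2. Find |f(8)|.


f(8) = -22
|-22| = 22

22


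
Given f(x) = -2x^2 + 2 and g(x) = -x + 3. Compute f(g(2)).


g(2) = 1
f(1) = (-2)*(1)^2 + 2 = 0

0


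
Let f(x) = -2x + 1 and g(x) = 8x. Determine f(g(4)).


-63


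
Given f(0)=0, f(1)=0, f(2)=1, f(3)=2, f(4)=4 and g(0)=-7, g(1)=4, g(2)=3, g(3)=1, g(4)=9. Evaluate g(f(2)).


f(2) = 1
g(1) = 4

4


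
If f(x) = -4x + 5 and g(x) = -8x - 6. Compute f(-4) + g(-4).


f(-4) = 21
g(-4) = 26
Sum = 47

47


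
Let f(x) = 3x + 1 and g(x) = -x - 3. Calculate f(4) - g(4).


f(4) = 13
g(4) = -7
Difference = 20

20


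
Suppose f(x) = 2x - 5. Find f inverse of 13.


Solve 2x - 5 = 13
x = (13 + 5) / 2 = 9

9


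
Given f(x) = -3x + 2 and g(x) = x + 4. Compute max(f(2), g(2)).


f(2) = -4
g(2) = 6
max = 6

6


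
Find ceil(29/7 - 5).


29/7 = 4.1429
4.1429 - 5 = -0.8571
ceil(-0.8571) = 0

0


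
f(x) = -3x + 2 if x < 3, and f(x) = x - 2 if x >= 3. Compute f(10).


10 satisfies x >= 3
f(10) = 8

8


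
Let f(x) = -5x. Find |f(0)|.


f(0) = 0
|0| = 0

0


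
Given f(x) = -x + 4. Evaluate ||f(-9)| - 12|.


f(-9) = 13
|13| = 13
|13 - 12| = 1

1


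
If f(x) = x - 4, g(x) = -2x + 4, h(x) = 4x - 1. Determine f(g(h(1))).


-6


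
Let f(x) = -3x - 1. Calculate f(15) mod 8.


f(15) = -46
-46 mod 8 = 2

2


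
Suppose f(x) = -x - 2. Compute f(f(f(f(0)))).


f(0) = -2
f(-2) = 0
f(0) = -2
f(-2) = 0

0


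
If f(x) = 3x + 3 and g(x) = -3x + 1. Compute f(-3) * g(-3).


-60


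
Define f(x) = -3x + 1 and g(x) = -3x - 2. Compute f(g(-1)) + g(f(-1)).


f(g(-1)) = -2
g(f(-1)) = -14
Sum = -16

-16


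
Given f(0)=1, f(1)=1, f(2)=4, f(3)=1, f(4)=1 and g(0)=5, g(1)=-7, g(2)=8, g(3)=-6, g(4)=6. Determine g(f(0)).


f(0) = 1
g(1) = -7

-7


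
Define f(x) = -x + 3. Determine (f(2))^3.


f(2) = 1
(1)^3 = 1

1


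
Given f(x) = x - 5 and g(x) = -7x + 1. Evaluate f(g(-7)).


g(-7) = 50
f(50) = 45

45


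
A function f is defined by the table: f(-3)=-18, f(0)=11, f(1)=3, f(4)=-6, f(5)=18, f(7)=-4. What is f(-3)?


Reading from the table at x = -3

-18


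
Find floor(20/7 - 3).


20/7 = 2.8571
2.8571 - 3 = -0.1429
floor(-0.1429) = -1

-1


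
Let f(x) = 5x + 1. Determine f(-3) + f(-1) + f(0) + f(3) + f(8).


f(-3) = -14
f(-1) = -4
f(0) = 1
f(3) = 16
f(8) = 41
Sum = 40

40


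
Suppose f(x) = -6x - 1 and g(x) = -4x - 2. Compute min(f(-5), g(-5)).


f(-5) = 29
g(-5) = 18
min = 18

18


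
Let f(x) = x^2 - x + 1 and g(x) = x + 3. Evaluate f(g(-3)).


1


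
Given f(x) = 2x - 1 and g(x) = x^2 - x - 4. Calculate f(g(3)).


g(3) = 2
f(2) = 3

3


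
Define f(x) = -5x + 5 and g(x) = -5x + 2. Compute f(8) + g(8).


f(8) = -35
g(8) = -38
Sum = -73

-73


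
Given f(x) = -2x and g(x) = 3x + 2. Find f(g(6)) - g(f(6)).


f(g(6)) = -40
g(f(6)) = -34
Difference = -6

-6


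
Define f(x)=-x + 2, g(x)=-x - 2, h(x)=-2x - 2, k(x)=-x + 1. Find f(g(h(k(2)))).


k(2) = -1
h(-1) = 0
g(0) = -2
f(-2) = 4

4


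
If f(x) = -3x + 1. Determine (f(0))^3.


f(0) = 1
(1)^3 = 1

1


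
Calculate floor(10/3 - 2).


10/3 = 3.3333
3.3333 - 2 = 1.3333
floor(1.3333) = 1

1


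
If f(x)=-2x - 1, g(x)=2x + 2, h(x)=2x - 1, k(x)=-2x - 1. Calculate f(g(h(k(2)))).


k(2) = -5
h(-5) = -11
g(-11) = -20
f(-20) = 39

39


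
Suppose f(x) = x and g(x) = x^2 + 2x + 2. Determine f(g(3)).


g(3) = 17
f(17) = 17

17


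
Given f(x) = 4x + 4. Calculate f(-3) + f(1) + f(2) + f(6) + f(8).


f(-3) = -8
f(1) = 8
f(2) = 12
f(6) = 28
f(8) = 36
Sum = 76

76


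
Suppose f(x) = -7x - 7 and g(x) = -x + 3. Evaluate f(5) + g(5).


f(5) = -42
g(5) = -2
Sum = -44

-44


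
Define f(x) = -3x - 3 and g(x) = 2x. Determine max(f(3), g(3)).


f(3) = -12
g(3) = 6
max = 6

6


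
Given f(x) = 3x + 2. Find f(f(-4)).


f(-4) = -10
f(-10) = -28

-28


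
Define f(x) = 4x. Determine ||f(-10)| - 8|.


32


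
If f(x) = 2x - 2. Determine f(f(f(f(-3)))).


f(-3) = -8
f(-8) = -18
f(-18) = -38
f(-38) = -78

-78


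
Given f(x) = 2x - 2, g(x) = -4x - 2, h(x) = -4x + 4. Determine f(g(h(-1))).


h(-1) = 8
g(8) = -34
f(-34) = -70

-70


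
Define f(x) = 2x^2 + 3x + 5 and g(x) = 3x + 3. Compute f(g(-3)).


g(-3) = -6
f(-6) = 2*(-6)^2 + 3*(-6) + 5 = 59

59


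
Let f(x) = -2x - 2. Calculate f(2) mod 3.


f(2) = -6
-6 mod 3 = 0

0


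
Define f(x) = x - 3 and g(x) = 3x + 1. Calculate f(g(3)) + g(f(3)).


f(g(3)) = 7
g(f(3)) = 1
Sum = 8

8


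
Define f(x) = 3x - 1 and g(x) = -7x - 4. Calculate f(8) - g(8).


83


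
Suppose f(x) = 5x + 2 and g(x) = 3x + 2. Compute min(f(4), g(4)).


f(4) = 22
g(4) = 14
min = 14

14


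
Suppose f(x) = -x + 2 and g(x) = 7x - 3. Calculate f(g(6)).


g(6) = 39
f(39) = -37

-37


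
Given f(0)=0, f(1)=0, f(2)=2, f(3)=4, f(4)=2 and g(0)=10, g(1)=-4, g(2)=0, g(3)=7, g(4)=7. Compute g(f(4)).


f(4) = 2
g(2) = 0

0


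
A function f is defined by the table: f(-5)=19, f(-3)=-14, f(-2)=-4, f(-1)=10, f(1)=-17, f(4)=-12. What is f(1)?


Reading from the table at x = 1

-17


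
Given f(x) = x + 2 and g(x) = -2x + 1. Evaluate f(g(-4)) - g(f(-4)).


6


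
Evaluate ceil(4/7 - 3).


4/7 = 0.5714
0.5714 - 3 = -2.4286
ceil(-2.4286) = -2

-2


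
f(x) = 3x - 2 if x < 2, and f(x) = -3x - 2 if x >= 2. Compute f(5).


5 satisfies x >= 2
f(5) = -17

-17


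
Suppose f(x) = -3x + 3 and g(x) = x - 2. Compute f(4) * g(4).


f(4) = -9
g(4) = 2
Product = -18

-18


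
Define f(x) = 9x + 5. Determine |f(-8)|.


f(-8) = -67
|-67| = 67

67


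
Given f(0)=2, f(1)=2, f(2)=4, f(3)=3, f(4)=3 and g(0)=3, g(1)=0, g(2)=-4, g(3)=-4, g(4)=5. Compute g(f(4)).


-4


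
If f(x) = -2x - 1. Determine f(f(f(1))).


f(1) = -3
f(-3) = 5
f(5) = -11

-11


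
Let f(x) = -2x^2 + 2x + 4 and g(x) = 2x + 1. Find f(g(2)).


-36


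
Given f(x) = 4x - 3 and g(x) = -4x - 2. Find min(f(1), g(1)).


f(1) = 1
g(1) = -6
min = -6

-6


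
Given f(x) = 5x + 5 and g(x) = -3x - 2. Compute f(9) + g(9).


f(9) = 50
g(9) = -29
Sum = 21

21


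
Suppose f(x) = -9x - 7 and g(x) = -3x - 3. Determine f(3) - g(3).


f(3) = -34
g(3) = -12
Difference = -22

-22


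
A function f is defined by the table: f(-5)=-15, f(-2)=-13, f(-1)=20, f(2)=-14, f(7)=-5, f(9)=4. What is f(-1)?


Reading from the table at x = -1

20


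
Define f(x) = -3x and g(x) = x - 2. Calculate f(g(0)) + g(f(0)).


f(g(0)) = 6
g(f(0)) = -2
Sum = 4

4


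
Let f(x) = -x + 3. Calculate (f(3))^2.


f(3) = 0
(0)^2 = 0

0


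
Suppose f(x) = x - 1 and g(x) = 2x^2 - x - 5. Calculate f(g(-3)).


g(-3) = 16
f(16) = 15

15


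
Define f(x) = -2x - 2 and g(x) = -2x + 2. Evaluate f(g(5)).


14


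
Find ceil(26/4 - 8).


26/4 = 6.5
6.5 - 8 = -1.5
ceil(-1.5) = -1

-1


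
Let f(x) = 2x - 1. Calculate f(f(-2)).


f(-2) = -5
f(-5) = -11

-11


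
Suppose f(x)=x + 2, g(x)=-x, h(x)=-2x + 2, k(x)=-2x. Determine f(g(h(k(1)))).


k(1) = -2
h(-2) = 6
g(6) = -6
f(-6) = -4

-4


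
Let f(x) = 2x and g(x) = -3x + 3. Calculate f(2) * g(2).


f(2) = 4
g(2) = -3
Product = -12

-12


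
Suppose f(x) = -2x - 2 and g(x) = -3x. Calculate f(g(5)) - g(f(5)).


f(g(5)) = 28
g(f(5)) = 36
Difference = -8

-8


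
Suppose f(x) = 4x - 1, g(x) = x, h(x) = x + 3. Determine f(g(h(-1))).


h(-1) = 2
g(2) = 2
f(2) = 7

7


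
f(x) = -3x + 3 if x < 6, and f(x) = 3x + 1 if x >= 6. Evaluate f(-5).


18


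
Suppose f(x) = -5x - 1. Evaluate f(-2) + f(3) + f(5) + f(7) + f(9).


f(-2) = 9
f(3) = -16
f(5) = -26
f(7) = -36
f(9) = -46
Sum = -115

-115


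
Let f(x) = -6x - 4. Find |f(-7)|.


f(-7) = 38
|38| = 38

38


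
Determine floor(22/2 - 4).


22/2 = 11
11 - 4 = 7
floor(7) = 7

7


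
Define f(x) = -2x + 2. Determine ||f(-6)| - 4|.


f(-6) = 14
|14| = 14
|14 - 4| = 10

10


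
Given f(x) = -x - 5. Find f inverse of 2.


Solve -x - 5 = 2
x = (2 + 5) / (-1) = -7

-7


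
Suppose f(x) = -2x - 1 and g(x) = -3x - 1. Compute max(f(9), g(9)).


f(9) = -19
g(9) = -28
max = -19

-19


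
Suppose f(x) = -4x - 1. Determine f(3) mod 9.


f(3) = -13
-13 mod 9 = 5

5


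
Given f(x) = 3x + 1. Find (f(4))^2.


f(4) = 13
(13)^2 = 169

169


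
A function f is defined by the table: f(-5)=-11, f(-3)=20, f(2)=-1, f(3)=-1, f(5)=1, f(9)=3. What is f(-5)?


Reading from the table at x = -5

-11


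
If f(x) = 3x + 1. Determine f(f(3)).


f(3) = 10
f(10) = 31

31


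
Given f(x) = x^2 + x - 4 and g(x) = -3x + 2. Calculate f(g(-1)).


g(-1) = 5
f(5) = 1*(5)^2 + 1*(5) - 4 = 26

26


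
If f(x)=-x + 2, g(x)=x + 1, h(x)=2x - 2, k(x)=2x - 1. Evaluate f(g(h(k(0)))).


5


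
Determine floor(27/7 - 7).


-4


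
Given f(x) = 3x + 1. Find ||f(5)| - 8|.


f(5) = 16
|16| = 16
|16 - 8| = 8

8


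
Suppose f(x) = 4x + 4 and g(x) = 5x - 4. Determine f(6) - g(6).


f(6) = 28
g(6) = 26
Difference = 2

2


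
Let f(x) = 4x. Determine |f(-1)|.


f(-1) = -4
|-4| = 4

4


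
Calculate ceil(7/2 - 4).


7/2 = 3.5
3.5 - 4 = -0.5
ceil(-0.5) = 0

0


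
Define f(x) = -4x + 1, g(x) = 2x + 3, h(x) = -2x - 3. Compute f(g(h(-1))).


h(-1) = -1
g(-1) = 1
f(1) = -3

-3


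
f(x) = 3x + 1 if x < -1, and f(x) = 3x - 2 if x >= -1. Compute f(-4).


-4 satisfies x < -1
f(-4) = -11

-11


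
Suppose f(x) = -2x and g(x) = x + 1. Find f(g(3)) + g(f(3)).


f(g(3)) = -8
g(f(3)) = -5
Sum = -13

-13


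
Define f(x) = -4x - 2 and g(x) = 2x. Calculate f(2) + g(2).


f(2) = -10
g(2) = 4
Sum = -6

-6


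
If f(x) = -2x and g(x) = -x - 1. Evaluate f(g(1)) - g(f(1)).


f(g(1)) = 4
g(f(1)) = 1
Difference = 3

3


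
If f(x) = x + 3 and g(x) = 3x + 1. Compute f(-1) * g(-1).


-4


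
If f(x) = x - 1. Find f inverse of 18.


Solve x - 1 = 18
x = (18 + 1) / 1 = 19

19


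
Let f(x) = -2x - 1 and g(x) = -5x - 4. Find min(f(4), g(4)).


f(4) = -9
g(4) = -24
min = -24

-24


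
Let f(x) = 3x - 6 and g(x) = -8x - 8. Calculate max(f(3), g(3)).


3


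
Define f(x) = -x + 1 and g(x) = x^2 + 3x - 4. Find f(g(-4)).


g(-4) = 0
f(0) = 1

1


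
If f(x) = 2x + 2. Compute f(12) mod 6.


f(12) = 26
26 mod 6 = 2

2


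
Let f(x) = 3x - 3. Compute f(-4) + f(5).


f(-4) = -15
f(5) = 12
Sum = -3

-3


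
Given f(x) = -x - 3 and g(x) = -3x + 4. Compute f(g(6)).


g(6) = -14
f(-14) = 11

11


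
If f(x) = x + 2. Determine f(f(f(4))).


f(4) = 6
f(6) = 8
f(8) = 10

10


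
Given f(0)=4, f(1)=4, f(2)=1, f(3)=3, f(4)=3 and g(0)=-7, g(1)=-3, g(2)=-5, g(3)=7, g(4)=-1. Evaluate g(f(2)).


f(2) = 1
g(1) = -3

-3


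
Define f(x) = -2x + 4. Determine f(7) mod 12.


2


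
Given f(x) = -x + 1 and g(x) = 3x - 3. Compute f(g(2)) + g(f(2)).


-8


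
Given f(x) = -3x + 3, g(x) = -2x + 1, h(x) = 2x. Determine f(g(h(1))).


12


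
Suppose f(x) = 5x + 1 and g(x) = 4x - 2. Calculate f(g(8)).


g(8) = 30
f(30) = 151

151


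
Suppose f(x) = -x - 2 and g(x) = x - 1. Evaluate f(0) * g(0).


f(0) = -2
g(0) = -1
Product = 2

2


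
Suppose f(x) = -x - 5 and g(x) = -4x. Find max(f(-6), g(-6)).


f(-6) = 1
g(-6) = 24
max = 24

24


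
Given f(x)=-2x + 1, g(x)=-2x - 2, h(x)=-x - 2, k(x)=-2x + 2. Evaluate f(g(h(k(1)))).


k(1) = 0
h(0) = -2
g(-2) = 2
f(2) = -3

-3


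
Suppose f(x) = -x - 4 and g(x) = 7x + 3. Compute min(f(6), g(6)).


f(6) = -10
g(6) = 45
min = -10

-10


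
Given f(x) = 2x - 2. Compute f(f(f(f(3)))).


f(3) = 4
f(4) = 6
f(6) = 10
f(10) = 18

18


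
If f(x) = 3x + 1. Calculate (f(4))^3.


f(4) = 13
(13)^3 = 2197

2197


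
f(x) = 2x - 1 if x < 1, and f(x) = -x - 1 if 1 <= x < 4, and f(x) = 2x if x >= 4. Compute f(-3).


-3 satisfies x < 1
f(-3) = -7

-7


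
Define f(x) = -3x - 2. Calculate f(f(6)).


f(6) = -20
f(-20) = 58

58


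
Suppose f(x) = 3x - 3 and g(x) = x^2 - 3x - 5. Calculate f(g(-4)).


g(-4) = 23
f(23) = 66

66


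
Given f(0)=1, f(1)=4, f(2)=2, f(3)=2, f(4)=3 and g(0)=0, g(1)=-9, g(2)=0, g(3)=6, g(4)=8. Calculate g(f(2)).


0


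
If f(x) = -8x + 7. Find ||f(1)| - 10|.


f(1) = -1
|-1| = 1
|1 - 10| = 9

9


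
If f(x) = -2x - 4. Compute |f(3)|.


f(3) = -10
|-10| = 10

10


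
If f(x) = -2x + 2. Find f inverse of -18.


Solve -2x + 2 = -18
x = (-18 - 2) / (-2) = 10

10


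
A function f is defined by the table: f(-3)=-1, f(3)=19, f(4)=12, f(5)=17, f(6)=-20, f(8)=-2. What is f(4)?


Reading from the table at x = 4

12


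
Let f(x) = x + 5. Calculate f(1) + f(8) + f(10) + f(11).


f(1) = 6
f(8) = 13
f(10) = 15
f(11) = 16
Sum = 50

50


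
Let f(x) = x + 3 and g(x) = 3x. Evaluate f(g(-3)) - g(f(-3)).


f(g(-3)) = -6
g(f(-3)) = 0
Difference = -6

-6


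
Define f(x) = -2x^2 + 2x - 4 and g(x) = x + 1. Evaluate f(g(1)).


g(1) = 2
f(2) = (-2)*(2)^2 + 2*(2) - 4 = -8

-8


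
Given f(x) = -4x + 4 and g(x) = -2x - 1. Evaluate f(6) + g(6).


-33


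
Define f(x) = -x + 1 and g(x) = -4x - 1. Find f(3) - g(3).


f(3) = -2
g(3) = -13
Difference = 11

11


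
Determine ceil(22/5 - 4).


22/5 = 4.4
4.4 - 4 = 0.4
ceil(0.4) = 1

1


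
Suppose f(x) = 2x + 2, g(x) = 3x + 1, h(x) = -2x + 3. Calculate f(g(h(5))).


h(5) = -7
g(-7) = -20
f(-20) = -38

-38


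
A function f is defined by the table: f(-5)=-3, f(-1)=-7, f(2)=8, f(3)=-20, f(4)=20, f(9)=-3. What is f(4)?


Reading from the table at x = 4

20


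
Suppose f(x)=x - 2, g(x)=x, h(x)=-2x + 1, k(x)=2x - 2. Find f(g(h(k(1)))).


k(1) = 0
h(0) = 1
g(1) = 1
f(1) = -1

-1


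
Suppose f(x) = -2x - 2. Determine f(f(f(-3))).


18


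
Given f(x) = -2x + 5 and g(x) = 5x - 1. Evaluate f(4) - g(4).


f(4) = -3
g(4) = 19
Difference = -22

-22


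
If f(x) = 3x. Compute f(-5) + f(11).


f(-5) = -15
f(11) = 33
Sum = 18

18


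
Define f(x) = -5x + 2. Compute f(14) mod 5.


f(14) = -68
-68 mod 5 = 2

2


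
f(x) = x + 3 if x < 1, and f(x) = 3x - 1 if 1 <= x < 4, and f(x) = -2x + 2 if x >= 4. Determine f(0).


3


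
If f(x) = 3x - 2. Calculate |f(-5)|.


f(-5) = -17
|-17| = 17

17


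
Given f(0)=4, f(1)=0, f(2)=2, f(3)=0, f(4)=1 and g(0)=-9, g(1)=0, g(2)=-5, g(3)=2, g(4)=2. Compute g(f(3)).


f(3) = 0
g(0) = -9

-9


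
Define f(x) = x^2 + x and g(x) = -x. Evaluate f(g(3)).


6


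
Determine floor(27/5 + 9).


27/5 = 5.4
5.4 + 9 = 14.4
floor(14.4) = 14

14


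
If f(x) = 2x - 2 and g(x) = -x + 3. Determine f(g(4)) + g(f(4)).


f(g(4)) = -4
g(f(4)) = -3
Sum = -7

-7


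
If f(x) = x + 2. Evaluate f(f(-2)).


f(-2) = 0
f(0) = 2

2


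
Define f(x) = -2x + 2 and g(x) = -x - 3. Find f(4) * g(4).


f(4) = -6
g(4) = -7
Product = 42

42


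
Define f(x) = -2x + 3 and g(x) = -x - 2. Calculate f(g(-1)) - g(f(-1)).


12


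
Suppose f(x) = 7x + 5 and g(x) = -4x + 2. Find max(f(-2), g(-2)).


f(-2) = -9
g(-2) = 10
max = 10

10


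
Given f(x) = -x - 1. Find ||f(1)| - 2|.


0


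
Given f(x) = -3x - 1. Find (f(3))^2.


f(3) = -10
(-10)^2 = 100

100


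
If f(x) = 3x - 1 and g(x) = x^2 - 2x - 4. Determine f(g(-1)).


-4


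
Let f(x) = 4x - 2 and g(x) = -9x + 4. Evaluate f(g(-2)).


g(-2) = 22
f(22) = 86

86


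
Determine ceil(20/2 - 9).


20/2 = 10
10 - 9 = 1
ceil(1) = 1

1


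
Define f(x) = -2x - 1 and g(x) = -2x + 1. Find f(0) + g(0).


f(0) = -1
g(0) = 1
Sum = 0

0


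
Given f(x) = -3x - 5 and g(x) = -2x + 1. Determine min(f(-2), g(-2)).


f(-2) = 1
g(-2) = 5
min = 1

1


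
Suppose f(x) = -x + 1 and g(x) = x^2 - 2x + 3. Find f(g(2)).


g(2) = 3
f(3) = -2

-2


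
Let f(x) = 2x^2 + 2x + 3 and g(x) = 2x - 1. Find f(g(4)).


g(4) = 7
f(7) = 2*(7)^2 + 2*(7) + 3 = 115

115


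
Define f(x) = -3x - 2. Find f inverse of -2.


Solve -3x - 2 = -2
x = (-2 + 2) / (-3) = 0

0


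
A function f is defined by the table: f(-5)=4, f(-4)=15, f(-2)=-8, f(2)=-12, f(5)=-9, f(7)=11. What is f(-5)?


Reading from the table at x = -5

4


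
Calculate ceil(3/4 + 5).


3/4 = 0.75
0.75 + 5 = 5.75
ceil(5.75) = 6

6


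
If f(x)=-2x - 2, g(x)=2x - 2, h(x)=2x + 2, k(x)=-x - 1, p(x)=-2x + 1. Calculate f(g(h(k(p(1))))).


-6


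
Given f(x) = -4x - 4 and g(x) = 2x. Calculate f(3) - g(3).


f(3) = -16
g(3) = 6
Difference = -22

-22


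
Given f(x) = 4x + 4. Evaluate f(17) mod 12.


0


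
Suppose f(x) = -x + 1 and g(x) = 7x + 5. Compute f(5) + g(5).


f(5) = -4
g(5) = 40
Sum = 36

36


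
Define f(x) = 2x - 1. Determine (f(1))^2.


f(1) = 1
(1)^2 = 1

1


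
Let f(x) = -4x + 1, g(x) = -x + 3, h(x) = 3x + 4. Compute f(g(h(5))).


h(5) = 19
g(19) = -16
f(-16) = 65

65


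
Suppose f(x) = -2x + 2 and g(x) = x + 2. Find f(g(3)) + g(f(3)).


-10


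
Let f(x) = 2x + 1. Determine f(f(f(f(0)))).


f(0) = 1
f(1) = 3
f(3) = 7
f(7) = 15

15


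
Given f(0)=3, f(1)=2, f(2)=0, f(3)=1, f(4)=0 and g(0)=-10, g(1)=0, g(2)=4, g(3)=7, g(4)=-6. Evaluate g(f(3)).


f(3) = 1
g(1) = 0

0


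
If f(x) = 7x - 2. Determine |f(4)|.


f(4) = 26
|26| = 26

26


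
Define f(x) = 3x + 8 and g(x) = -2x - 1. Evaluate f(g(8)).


g(8) = -17
f(-17) = -43

-43


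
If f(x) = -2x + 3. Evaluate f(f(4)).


f(4) = -5
f(-5) = 13

13


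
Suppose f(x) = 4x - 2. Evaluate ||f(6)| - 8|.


14


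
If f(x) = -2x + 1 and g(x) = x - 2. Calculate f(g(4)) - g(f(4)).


f(g(4)) = -3
g(f(4)) = -9
Difference = 6

6


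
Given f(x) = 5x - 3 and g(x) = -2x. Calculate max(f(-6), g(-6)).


f(-6) = -33
g(-6) = 12
max = 12

12


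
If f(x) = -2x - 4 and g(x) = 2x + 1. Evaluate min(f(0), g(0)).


f(0) = -4
g(0) = 1
min = -4

-4


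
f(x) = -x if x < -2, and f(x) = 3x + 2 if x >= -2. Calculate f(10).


10 satisfies x >= -2
f(10) = 32

32


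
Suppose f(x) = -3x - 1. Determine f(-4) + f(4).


f(-4) = 11
f(4) = -13
Sum = -2

-2


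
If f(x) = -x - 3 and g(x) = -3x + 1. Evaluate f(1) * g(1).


f(1) = -4
g(1) = -2
Product = 8

8


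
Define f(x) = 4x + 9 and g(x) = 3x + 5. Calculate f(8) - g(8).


f(8) = 41
g(8) = 29
Difference = 12

12


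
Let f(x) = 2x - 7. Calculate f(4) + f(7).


f(4) = 1
f(7) = 7
Sum = 8

8


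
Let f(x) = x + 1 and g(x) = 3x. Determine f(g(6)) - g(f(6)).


f(g(6)) = 19
g(f(6)) = 21
Difference = -2

-2


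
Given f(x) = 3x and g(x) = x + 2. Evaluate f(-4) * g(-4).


f(-4) = -12
g(-4) = -2
Product = 24

24


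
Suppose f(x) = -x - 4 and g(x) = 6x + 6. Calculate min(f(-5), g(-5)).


-24


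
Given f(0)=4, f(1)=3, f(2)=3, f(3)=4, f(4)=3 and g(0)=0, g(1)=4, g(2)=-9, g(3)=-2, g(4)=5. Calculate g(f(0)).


f(0) = 4
g(4) = 5

5


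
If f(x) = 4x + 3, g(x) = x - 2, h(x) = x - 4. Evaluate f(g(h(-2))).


h(-2) = -6
g(-6) = -8
f(-8) = -29

-29


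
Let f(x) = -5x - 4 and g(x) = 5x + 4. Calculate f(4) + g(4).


f(4) = -24
g(4) = 24
Sum = 0

0


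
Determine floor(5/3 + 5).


5/3 = 1.6667
1.6667 + 5 = 6.6667
floor(6.6667) = 6

6


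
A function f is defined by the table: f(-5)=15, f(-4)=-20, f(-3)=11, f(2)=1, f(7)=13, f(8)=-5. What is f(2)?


Reading from the table at x = 2

1


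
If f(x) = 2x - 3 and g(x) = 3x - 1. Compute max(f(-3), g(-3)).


-9


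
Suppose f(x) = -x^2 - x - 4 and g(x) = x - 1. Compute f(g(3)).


g(3) = 2
f(2) = (-1)*(2)^2 - 1*(2) - 4 = -10

-10


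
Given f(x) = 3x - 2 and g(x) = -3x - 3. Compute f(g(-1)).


g(-1) = 0
f(0) = -2

-2


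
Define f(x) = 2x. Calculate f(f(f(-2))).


-16


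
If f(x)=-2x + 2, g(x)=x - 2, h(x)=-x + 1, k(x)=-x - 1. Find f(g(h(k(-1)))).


k(-1) = 0
h(0) = 1
g(1) = -1
f(-1) = 4

4


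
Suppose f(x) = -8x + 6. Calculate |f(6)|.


f(6) = -42
|-42| = 42

42


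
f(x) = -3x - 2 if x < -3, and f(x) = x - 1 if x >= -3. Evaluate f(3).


3 satisfies x >= -3
f(3) = 2

2


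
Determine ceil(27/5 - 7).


27/5 = 5.4
5.4 - 7 = -1.6
ceil(-1.6) = -1

-1


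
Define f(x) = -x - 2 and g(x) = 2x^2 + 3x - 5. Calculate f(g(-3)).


g(-3) = 4
f(4) = -6

-6


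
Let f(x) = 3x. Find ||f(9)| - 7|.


f(9) = 27
|27| = 27
|27 - 7| = 20

20


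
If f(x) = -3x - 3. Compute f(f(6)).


60


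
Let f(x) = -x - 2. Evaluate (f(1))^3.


f(1) = -3
(-3)^3 = -27

-27


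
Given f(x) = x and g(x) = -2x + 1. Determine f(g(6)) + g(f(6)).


f(g(6)) = -11
g(f(6)) = -11
Sum = -22

-22


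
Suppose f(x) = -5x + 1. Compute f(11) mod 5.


f(11) = -54
-54 mod 5 = 1

1


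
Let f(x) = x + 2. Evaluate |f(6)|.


f(6) = 8
|8| = 8

8


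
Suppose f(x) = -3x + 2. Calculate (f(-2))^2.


f(-2) = 8
(8)^2 = 64

64


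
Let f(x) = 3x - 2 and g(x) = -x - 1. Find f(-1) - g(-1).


-5


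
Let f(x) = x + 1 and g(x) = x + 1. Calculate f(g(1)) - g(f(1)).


0


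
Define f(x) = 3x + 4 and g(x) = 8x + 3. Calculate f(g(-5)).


g(-5) = -37
f(-37) = -107

-107


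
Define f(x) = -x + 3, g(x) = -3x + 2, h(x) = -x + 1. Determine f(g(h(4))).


-8


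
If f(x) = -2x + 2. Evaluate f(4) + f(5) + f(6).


f(4) = -6
f(5) = -8
f(6) = -10
Sum = -24

-24


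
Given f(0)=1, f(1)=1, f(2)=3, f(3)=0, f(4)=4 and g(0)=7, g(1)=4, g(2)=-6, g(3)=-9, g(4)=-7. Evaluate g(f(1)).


4


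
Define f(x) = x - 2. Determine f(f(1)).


f(1) = -1
f(-1) = -3

-3
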